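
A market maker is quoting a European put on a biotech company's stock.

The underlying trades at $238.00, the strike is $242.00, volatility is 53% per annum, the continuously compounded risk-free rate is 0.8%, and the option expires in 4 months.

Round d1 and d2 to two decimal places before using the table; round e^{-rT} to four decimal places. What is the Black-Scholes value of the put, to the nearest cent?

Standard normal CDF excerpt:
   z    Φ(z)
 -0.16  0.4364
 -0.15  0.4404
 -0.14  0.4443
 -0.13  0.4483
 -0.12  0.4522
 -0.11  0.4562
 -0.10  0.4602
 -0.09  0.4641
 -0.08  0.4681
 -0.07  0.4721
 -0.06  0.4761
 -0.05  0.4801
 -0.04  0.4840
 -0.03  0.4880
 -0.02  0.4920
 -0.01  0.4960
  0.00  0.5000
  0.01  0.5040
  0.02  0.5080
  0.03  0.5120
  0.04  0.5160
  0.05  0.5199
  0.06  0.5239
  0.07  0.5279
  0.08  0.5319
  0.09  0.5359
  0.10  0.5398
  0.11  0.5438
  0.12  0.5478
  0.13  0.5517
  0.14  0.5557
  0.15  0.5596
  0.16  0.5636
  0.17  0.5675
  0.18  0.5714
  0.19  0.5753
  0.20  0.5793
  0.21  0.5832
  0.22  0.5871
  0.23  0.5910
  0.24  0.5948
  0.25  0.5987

$31.24

T = 0.3333;  σ√T = 0.3060
ln(S/K) + (r + σ²/2)T = ln(238/242) + (0.008 + 0.53²/2)·0.3333 = -0.0167 + 0.0495 = 0.0328
d₁ = 0.0328 / 0.3060 = 0.1072 which rounds to 0.11
d₂ = d₁ − σ√T = 0.1072 − 0.3060 = -0.1988 which rounds to -0.20
exp(−rT) = exp(−0.008·0.3333) = 0.9973
N(−d₂) = N(0.20) = 0.5793;  N(−d₁) = N(-0.11) = 0.4562
P = 242·0.9973·0.5793 − 238·0.4562 = 139.8121 − 108.5756 = 31.2365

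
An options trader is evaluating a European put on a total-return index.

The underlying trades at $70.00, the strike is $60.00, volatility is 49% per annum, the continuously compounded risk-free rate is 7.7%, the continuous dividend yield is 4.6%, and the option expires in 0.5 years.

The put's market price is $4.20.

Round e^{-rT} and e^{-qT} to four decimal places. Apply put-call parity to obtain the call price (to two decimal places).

$14.88

exp(−qT) = exp(−0.046·0.5) = 0.9773;  exp(−rT) = exp(−0.077·0.5) = 0.9622
Put-call parity: C − P = S·e^(−qT) − K·e^(−rT) = 70·0.9773 − 60·0.9622 = 68.4110 − 57.7320 = 10.6790
C = P + (C − P) = 4.20 + (10.6790) = 14.8790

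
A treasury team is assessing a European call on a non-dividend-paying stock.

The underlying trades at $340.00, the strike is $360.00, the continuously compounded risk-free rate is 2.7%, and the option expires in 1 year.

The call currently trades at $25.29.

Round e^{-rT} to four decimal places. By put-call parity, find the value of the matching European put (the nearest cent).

exp(−rT) = exp(−0.027·1) = 0.9734
Put-call parity: C − P = S − K·e^(−rT) = 340 − 360·0.9734 = 340 − 350.4240 = -10.4240
P = C − (C − P) = 25.29 − (-10.4240) = 35.7140

$35.71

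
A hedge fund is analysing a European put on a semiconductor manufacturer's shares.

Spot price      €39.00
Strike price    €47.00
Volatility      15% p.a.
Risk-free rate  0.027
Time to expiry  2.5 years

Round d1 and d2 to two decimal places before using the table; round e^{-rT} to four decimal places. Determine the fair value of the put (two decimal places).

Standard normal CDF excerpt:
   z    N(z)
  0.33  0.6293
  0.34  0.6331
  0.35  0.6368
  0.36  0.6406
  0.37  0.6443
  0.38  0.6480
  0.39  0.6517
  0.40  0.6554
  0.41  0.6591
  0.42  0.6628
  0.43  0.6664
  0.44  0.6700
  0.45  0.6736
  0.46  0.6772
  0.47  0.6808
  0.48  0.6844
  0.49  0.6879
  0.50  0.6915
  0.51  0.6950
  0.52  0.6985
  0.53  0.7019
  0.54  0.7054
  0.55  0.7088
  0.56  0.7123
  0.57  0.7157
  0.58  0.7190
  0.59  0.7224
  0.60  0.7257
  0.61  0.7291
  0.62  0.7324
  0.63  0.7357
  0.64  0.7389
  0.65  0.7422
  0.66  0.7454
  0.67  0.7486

σ√T = 0.15 × 1.5811 = 0.2372
d₁ = [ln(39/47) + (0.027 + ½·0.15²)·2.5] / (σ√T) = (-0.1866 + 0.0956) / 0.2372 = -0.3835 → -0.38
d₂ = -0.3835 − 0.2372 = -0.6207 → -0.62
exp(−rT) = exp(−0.027·2.5) = 0.9347
P = 47·0.9347·N(0.62) − 39·N(0.38) = 47·0.9347·0.7324 − 39·0.6480 = 32.1750 − 25.2720 = 6.9030

€6.90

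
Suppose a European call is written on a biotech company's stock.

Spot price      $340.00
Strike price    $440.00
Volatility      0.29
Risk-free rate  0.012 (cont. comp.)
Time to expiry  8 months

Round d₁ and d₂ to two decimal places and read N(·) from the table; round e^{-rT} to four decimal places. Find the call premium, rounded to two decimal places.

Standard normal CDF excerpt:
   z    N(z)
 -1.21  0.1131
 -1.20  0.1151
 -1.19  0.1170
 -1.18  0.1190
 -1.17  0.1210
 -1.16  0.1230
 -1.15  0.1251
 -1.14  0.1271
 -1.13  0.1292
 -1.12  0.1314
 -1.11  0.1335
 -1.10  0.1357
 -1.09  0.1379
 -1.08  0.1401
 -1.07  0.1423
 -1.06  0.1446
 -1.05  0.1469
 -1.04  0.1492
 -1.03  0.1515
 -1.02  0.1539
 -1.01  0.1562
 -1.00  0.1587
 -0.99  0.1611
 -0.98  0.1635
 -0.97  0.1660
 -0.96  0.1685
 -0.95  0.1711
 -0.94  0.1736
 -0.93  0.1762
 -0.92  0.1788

σ√T = 0.29·√0.6667 = 0.2368
d₁ = [ln(340/440) + (0.012 + ½·0.29²)·0.6667] / (σ√T) = (-0.2578 + 0.0360) / 0.2368 = -0.9367 ⇒ -0.94
d₂ = -0.9367 − 0.2368 = -1.1735 ⇒ -1.17
exp(−rT) = exp(−0.012·0.6667) = 0.9920
N(d₁) = N(-0.94) = 0.1736;  N(d₂) = N(-1.17) = 0.1210
C = 340·0.1736 − 440·0.9920·0.1210 = 59.0240 − 52.8141 = 6.2099

$6.21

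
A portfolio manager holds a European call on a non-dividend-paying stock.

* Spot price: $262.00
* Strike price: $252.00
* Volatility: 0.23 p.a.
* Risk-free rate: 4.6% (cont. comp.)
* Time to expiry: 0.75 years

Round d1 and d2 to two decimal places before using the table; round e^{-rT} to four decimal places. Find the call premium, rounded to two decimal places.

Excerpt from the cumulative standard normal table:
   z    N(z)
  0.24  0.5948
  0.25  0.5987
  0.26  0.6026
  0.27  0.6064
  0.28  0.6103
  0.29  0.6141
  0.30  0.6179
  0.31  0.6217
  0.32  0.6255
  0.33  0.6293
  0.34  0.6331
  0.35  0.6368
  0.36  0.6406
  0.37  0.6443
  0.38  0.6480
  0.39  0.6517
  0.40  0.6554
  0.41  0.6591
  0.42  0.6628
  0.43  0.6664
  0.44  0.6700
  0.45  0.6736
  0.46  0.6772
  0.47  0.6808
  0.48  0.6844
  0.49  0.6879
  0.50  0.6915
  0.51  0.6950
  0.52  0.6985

$30.74

σ√T = 0.23·√0.75 = 0.1992
d₁ = [ln(262/252) + (0.046 + 0.23²/2)·0.75] / 0.1992 = [0.0389 + 0.0543] / 0.1992 = 0.4682 ≈ 0.47
d₂ = d₁ − σ√T = 0.4682 − 0.1992 = 0.2690 ≈ 0.27
exp(−rT) = exp(−0.046·0.75) = 0.9661
C = 262·N(0.47) − 252·0.9661·N(0.27) = 262·0.6808 − 252·0.9661·0.6064 = 178.3696 − 147.6324 = 30.7372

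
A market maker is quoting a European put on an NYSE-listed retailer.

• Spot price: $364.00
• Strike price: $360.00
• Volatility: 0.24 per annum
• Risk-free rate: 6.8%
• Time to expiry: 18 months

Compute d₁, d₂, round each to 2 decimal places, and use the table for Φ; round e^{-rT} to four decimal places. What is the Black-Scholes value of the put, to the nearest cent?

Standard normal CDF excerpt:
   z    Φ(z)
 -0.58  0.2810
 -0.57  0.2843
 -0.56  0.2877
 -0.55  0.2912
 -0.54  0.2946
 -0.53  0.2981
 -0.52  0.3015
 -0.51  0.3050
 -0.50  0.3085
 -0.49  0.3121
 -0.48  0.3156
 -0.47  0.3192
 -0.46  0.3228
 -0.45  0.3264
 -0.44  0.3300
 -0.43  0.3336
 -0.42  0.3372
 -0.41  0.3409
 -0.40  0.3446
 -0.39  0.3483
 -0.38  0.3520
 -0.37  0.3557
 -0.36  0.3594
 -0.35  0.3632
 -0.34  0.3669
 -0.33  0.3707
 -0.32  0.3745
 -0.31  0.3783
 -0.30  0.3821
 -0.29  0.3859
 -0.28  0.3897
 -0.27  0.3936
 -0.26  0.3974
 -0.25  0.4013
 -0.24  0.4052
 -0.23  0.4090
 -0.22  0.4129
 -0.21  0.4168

$23.21

T = 1.5;  σ√T = 0.2939
ln(S/K) + (r + σ²/2)T = ln(364/360) + (0.068 + 0.24²/2)·1.5 = 0.0110 + 0.1452 = 0.1562
d₁ = 0.1562 / 0.2939 = 0.5316 ≈ 0.53
d₂ = d₁ − σ√T = 0.5316 − 0.2939 = 0.2376 ≈ 0.24
e^(−rT) = e^(−0.068·1.5) = 0.9030
P = 360·0.9030·N(-0.24) − 364·N(-0.53) = 360·0.9030·0.4052 − 364·0.2981 = 131.7224 − 108.5084 = 23.2140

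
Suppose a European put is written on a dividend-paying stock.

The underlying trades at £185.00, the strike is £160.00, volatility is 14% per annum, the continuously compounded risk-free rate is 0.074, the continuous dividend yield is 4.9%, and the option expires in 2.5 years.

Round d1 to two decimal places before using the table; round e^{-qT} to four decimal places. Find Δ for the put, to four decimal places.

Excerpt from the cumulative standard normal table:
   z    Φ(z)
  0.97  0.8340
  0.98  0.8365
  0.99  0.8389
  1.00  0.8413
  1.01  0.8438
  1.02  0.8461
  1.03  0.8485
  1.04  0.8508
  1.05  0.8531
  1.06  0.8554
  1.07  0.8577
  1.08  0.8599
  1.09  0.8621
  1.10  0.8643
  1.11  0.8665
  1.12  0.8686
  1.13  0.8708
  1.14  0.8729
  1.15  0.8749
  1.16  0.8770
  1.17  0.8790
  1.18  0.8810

-0.1300

σ√T = 0.14·√2.5 = 0.2214
ln(S/K) + (r − q + σ²/2)T = ln(185/160) + (0.074 − 0.049 + 0.14²/2)·2.5 = 0.1452 + 0.0870 = 0.2322
d₁ = 0.2322 / 0.2214 = 1.0489 → 1.05
N(d₁) = N(1.05) = 0.8531
Δ_put = e^(−qT)·(N(d₁) − 1) = 0.8847·(0.8531 − 1) = -0.1300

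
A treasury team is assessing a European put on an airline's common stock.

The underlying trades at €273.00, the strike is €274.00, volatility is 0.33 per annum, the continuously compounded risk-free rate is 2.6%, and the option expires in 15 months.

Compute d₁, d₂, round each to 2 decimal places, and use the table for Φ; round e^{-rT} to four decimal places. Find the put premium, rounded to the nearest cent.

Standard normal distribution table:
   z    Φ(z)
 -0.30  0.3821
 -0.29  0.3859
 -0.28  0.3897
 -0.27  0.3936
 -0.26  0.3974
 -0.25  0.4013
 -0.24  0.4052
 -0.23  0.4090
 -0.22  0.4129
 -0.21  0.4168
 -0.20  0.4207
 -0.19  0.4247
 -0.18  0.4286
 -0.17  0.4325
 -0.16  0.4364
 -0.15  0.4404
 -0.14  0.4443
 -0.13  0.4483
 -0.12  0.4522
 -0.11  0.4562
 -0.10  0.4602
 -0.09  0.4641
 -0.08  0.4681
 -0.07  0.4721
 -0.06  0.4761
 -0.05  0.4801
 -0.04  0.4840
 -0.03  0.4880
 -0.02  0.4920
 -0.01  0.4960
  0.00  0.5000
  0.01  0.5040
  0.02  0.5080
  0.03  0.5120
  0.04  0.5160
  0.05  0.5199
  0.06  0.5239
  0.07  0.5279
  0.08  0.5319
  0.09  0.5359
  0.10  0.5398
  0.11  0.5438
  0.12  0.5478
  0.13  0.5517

T = 1.25;  σ√T = 0.3690
ln(S/K) + (r + σ²/2)T = ln(273/274) + (0.026 + 0.33²/2)·1.25 = -0.0037 + 0.1006 = 0.0969
d₁ = 0.0969 / 0.3690 = 0.2627 ≈ 0.26
d₂ = d₁ − σ√T = 0.2627 − 0.3690 = -0.1063 ≈ -0.11
exp(−rT) = exp(−0.026·1.25) = 0.9680
P = 274·0.9680·N(0.11) − 273·N(-0.26) = 274·0.9680·0.5438 − 273·0.3974 = 144.2332 − 108.4902 = 35.7430

€35.74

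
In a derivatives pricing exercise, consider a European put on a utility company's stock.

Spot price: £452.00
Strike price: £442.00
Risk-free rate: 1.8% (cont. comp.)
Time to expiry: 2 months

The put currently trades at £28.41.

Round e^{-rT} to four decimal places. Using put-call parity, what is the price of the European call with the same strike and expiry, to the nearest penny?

£39.74

exp(−rT) = exp(−0.018·0.1667) = 0.9970
Put-call parity: C − P = S − K·e^(−rT) = 452 − 442·0.9970 = 452 − 440.6740 = 11.3260
C = P + (C − P) = 28.41 + (11.3260) = 39.7360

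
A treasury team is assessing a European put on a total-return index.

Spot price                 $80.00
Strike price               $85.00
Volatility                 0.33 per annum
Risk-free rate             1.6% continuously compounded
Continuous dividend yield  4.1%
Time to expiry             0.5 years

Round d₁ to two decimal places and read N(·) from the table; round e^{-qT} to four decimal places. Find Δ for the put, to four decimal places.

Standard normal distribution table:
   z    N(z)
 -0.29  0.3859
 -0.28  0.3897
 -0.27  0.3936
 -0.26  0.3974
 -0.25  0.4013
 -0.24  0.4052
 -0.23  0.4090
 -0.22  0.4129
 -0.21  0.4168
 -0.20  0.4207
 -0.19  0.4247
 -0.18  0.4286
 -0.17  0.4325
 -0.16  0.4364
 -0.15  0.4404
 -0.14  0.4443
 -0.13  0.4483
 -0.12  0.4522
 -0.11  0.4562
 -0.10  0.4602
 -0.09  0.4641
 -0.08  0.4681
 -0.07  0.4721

σ√T = 0.33·√0.5 = 0.2333
d₁ = [ln(80/85) + (0.016 − 0.041 + ½·0.33²)·0.5] / (σ√T) = (-0.0606 + 0.0147) / 0.2333 = -0.1967 which rounds to -0.20
N(d₁) = N(-0.20) = 0.4207
Δ_put = e^(−qT)·(N(d₁) − 1) = 0.9797·(0.4207 − 1) = -0.5675

-0.5675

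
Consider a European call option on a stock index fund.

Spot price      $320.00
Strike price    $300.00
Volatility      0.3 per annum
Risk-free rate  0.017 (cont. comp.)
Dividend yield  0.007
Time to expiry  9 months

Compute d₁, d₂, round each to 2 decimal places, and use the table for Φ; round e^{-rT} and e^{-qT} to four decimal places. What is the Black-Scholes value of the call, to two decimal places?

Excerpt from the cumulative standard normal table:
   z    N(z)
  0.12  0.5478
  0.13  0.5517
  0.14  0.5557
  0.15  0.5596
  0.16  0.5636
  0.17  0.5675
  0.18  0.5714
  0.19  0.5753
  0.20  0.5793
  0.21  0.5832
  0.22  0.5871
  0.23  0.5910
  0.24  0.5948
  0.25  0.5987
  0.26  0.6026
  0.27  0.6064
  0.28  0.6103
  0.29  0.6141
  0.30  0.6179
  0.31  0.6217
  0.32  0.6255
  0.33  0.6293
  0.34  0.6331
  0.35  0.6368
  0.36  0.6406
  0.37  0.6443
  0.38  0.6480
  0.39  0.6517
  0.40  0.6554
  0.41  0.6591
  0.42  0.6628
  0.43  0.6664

$44.07

T = 0.75;  σ√T = 0.2598
ln(S/K) + (r − q + σ²/2)T = ln(320/300) + (0.017 − 0.007 + 0.3²/2)·0.75 = 0.0645 + 0.0413 = 0.1058
d₁ = 0.1058 / 0.2598 = 0.4072 → 0.41
d₂ = d₁ − σ√T = 0.4072 − 0.2598 = 0.1474 → 0.15
exp(−qT) = exp(−0.007·0.75) = 0.9948;  exp(−rT) = exp(−0.017·0.75) = 0.9873
C = 320·0.9948·N(0.41) − 300·0.9873·N(0.15) = 320·0.9948·0.6591 − 300·0.9873·0.5596 = 209.8153 − 165.7479 = 44.0673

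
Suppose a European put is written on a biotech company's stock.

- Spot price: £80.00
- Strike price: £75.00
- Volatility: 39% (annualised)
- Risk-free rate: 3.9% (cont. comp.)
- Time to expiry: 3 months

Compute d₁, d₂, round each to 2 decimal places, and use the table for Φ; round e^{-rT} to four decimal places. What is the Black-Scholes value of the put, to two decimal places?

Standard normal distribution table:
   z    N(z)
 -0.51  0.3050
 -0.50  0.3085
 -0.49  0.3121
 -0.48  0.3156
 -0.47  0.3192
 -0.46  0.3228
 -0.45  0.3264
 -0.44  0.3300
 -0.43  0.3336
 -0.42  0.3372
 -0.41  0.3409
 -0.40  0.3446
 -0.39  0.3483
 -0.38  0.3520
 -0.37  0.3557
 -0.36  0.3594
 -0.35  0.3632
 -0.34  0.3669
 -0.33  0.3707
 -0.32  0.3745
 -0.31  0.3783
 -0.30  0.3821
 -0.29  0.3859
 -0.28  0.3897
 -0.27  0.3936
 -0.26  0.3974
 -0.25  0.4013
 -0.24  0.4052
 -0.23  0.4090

£3.70

σ√T = 0.39·√0.25 = 0.1950
ln(S/K) + (r + σ²/2)T = ln(80/75) + (0.039 + 0.39²/2)·0.25 = 0.0645 + 0.0288 = 0.0933
d₁ = 0.0933 / 0.1950 = 0.4785 → 0.48
d₂ = d₁ − σ√T = 0.4785 − 0.1950 = 0.2835 → 0.28
e^(−rT) = e^(−0.039·0.25) = 0.9903
P = 75·0.9903·N(-0.28) − 80·N(-0.48) = 75·0.9903·0.3897 − 80·0.3156 = 28.9440 − 25.2480 = 3.6960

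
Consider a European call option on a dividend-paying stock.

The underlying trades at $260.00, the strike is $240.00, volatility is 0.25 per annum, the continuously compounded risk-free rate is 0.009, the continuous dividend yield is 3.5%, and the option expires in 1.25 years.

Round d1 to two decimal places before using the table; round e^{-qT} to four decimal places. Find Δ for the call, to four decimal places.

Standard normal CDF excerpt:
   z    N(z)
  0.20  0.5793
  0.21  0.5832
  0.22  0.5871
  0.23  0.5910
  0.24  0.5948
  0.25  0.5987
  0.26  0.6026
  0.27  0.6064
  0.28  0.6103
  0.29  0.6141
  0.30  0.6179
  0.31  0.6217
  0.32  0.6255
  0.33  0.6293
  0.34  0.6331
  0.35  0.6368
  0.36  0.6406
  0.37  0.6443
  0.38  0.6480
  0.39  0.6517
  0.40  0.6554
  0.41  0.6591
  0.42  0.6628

σ√T = 0.25·√1.25 = 0.2795
d₁ = [ln(260/240) + (0.009 − 0.035 + ½·0.25²)·1.25] / (σ√T) = (0.0800 + 0.0066) / 0.2795 = 0.3098 which rounds to 0.31
N(d₁) = N(0.31) = 0.6217
Δ_call = e^(−qT)·N(d₁) = 0.9572·0.6217 = 0.5951

0.5951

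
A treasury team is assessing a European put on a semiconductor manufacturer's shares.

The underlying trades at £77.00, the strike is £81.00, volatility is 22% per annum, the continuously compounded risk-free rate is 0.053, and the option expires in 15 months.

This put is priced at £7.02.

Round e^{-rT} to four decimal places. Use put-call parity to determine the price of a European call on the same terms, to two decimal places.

exp(−rT) = exp(−0.053·1.25) = 0.9359
Put-call parity: C − P = S − K·e^(−rT) = 77 − 81·0.9359 = 77 − 75.8079 = 1.1921
C = P + (C − P) = 7.02 + (1.1921) = 8.2121

£8.21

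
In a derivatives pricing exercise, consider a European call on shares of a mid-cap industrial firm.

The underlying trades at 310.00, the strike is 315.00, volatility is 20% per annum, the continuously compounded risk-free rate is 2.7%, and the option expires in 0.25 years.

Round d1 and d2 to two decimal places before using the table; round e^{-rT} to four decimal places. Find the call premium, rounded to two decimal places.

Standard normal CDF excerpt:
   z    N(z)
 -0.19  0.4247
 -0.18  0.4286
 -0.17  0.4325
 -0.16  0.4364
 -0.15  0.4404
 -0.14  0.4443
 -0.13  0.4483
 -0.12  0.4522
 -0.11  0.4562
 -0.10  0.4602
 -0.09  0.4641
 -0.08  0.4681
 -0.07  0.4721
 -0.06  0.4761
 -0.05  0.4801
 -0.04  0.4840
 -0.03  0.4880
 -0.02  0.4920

11.02

σ√T = 0.2·√0.25 = 0.1000
d₁ = [ln(310/315) + (0.027 + 0.2²/2)·0.25] / 0.1000 = [-0.0160 + 0.0118] / 0.1000 = -0.0425 ⇒ -0.04
d₂ = d₁ − σ√T = -0.0425 − 0.1000 = -0.1425 ⇒ -0.14
exp(−rT) = exp(−0.027·0.25) = 0.9933
C = 310·N(-0.04) − 315·0.9933·N(-0.14) = 310·0.4840 − 315·0.9933·0.4443 = 150.0400 − 139.0168 = 11.0232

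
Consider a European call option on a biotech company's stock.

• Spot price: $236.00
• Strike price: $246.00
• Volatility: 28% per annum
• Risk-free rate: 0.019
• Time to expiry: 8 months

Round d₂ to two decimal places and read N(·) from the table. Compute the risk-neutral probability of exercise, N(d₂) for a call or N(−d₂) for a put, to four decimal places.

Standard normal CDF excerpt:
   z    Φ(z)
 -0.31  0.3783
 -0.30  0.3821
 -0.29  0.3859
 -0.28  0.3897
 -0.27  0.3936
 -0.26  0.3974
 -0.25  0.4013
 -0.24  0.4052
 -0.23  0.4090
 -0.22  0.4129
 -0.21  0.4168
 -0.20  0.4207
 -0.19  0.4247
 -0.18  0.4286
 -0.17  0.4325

σ√T = 0.28·√0.6667 = 0.2286
d₁ = [ln(236/246) + (0.019 + 0.28²/2)·0.6667] / 0.2286 = [-0.0415 + 0.0388] / 0.2286 = -0.0118 → -0.01
d₂ = d₁ − σ√T = -0.0118 − 0.2286 = -0.2404 → -0.24
Pr(exercise) under Q = N(d₂) = 0.4052

0.4052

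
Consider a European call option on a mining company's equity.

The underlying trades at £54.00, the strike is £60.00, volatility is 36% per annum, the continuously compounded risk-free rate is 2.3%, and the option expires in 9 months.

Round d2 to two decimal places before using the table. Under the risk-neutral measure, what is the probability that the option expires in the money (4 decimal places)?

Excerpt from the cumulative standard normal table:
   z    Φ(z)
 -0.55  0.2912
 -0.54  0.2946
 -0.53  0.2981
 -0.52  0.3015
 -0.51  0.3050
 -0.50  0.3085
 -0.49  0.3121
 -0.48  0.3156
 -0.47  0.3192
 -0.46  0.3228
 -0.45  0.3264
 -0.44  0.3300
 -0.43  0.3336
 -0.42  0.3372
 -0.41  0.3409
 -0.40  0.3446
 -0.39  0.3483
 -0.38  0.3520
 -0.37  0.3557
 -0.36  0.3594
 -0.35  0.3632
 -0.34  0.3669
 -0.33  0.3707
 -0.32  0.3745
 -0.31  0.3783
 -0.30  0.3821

σ√T = 0.36·√0.75 = 0.3118
ln(S/K) + (r + σ²/2)T = ln(54/60) + (0.023 + 0.36²/2)·0.75 = -0.1054 + 0.0658 = -0.0395
d₁ = -0.0395 / 0.3118 = -0.1267 which rounds to -0.13
d₂ = d₁ − σ√T = -0.1267 − 0.3118 = -0.4385 which rounds to -0.44
Risk-neutral Pr[S_T > K] = N(d₂) = N(-0.44) = 0.3300

0.3300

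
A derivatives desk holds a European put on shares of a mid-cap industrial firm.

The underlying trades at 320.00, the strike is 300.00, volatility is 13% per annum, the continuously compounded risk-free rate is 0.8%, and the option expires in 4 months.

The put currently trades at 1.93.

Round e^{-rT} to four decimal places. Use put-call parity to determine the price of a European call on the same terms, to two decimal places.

22.74

exp(−rT) = exp(−0.008·0.3333) = 0.9973
Put-call parity: C − P = S − K·e^(−rT) = 320 − 300·0.9973 = 320 − 299.1900 = 20.8100
C = P + (C − P) = 1.93 + (20.8100) = 22.7400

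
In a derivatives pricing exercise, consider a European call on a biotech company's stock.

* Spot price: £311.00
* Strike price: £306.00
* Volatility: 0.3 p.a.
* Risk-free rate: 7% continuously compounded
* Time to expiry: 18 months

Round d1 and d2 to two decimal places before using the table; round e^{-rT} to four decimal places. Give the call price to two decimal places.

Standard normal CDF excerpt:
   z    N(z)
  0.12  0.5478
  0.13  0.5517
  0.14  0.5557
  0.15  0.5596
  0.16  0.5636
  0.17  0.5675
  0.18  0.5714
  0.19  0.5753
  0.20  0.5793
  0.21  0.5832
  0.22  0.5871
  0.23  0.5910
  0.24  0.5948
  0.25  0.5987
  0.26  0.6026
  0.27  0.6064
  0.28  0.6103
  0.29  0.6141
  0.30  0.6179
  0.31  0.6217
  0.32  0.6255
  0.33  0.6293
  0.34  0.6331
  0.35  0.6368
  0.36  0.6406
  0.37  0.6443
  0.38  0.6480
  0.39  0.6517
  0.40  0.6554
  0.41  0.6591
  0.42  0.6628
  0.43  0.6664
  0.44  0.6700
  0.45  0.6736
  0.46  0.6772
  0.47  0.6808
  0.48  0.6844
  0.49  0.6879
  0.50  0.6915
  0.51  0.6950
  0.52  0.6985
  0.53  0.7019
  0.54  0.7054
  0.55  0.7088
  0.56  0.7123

σ√T = 0.3·√1.5 = 0.3674
d₁ = [ln(311/306) + (0.07 + 0.3²/2)·1.5] / 0.3674 = [0.0162 + 0.1725] / 0.3674 = 0.5136 ≈ 0.51
d₂ = d₁ − σ√T = 0.5136 − 0.3674 = 0.1462 ≈ 0.15
exp(−rT) = exp(−0.07·1.5) = 0.9003
C = 311·N(0.51) − 306·0.9003·N(0.15) = 311·0.6950 − 306·0.9003·0.5596 = 216.1450 − 154.1652 = 61.9798

£61.98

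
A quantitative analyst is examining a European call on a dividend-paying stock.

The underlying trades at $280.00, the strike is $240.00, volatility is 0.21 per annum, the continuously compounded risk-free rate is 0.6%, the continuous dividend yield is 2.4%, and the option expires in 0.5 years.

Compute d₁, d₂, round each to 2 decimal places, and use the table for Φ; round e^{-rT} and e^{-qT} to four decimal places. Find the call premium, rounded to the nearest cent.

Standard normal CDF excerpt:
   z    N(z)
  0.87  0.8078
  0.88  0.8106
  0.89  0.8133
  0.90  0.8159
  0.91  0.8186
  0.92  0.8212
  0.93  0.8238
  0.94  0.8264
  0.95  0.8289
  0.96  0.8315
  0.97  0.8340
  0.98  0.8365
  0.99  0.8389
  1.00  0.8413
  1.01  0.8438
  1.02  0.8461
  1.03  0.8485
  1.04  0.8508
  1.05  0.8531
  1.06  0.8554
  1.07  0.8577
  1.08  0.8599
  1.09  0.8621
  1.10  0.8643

σ√T = 0.21 × 0.7071 = 0.1485
ln(S/K) + (r − q + σ²/2)T = ln(280/240) + (0.006 − 0.024 + 0.21²/2)·0.5 = 0.1542 + 0.0020 = 0.1562
d₁ = 0.1562 / 0.1485 = 1.0517 → 1.05
d₂ = d₁ − σ√T = 1.0517 − 0.1485 = 0.9032 → 0.90
e^(−qT) = e^(−0.024·0.5) = 0.9881;  e^(−rT) = e^(−0.006·0.5) = 0.9970
C = 280·0.9881·N(1.05) − 240·0.9970·N(0.90) = 280·0.9881·0.8531 − 240·0.9970·0.8159 = 236.0255 − 195.2286 = 40.7969

$40.80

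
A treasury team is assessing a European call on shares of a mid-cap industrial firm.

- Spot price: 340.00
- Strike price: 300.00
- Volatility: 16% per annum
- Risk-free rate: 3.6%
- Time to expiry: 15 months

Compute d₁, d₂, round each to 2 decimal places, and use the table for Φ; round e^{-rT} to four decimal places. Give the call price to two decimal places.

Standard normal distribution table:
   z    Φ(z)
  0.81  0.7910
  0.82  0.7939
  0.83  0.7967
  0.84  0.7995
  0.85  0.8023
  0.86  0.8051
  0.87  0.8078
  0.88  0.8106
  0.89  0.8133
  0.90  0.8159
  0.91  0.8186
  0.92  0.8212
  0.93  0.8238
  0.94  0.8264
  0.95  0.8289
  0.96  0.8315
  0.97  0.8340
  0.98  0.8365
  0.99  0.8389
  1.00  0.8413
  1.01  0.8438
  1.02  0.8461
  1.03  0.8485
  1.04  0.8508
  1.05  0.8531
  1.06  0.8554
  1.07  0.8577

58.37

T = 1.25;  σ√T = 0.1789
d₁ = [ln(340/300) + (0.036 + ½·0.16²)·1.25] / (σ√T) = (0.1252 + 0.0610) / 0.1789 = 1.0407 ≈ 1.04
d₂ = 1.0407 − 0.1789 = 0.8618 ≈ 0.86
e^(−rT) = e^(−0.036·1.25) = 0.9560
N(d₁) = N(1.04) = 0.8508;  N(d₂) = N(0.86) = 0.8051
C = 340·0.8508 − 300·0.9560·0.8051 = 289.2720 − 230.9027 = 58.3693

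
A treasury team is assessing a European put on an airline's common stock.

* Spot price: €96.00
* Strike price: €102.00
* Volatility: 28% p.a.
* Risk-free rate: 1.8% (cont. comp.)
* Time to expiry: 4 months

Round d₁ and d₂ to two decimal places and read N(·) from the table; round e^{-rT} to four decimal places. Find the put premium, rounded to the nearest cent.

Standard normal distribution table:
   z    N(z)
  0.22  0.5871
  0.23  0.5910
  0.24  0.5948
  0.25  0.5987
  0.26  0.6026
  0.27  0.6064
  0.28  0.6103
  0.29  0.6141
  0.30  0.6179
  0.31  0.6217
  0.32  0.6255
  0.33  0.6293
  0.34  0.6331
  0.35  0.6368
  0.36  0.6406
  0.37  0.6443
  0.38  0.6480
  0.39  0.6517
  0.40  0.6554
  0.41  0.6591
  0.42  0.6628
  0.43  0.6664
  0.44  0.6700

σ√T = 0.28 × 0.5774 = 0.1617
ln(S/K) + (r + σ²/2)T = ln(96/102) + (0.018 + 0.28²/2)·0.3333 = -0.0606 + 0.0191 = -0.0416
d₁ = -0.0416 / 0.1617 = -0.2571 which rounds to -0.26
d₂ = d₁ − σ√T = -0.2571 − 0.1617 = -0.4187 which rounds to -0.42
exp(−rT) = exp(−0.018·0.3333) = 0.9940
N(−d₂) = N(0.42) = 0.6628;  N(−d₁) = N(0.26) = 0.6026
P = 102·0.9940·0.6628 − 96·0.6026 = 67.2000 − 57.8496 = 9.3504

€9.35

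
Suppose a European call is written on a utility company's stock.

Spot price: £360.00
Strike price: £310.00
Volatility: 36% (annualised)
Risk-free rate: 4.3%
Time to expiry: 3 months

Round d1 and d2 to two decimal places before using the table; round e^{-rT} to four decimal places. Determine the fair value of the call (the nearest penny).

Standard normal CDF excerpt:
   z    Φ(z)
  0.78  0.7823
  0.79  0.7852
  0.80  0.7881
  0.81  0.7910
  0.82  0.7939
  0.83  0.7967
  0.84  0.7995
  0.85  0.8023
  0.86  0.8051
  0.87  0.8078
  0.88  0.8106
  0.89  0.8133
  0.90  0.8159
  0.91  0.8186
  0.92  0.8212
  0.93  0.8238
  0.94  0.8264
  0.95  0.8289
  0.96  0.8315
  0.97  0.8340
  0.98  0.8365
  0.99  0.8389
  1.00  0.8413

σ√T = 0.36·√0.25 = 0.1800
ln(S/K) + (r + σ²/2)T = ln(360/310) + (0.043 + 0.36²/2)·0.25 = 0.1495 + 0.0269 = 0.1765
d₁ = 0.1765 / 0.1800 = 0.9805 which rounds to 0.98
d₂ = d₁ − σ√T = 0.9805 − 0.1800 = 0.8005 which rounds to 0.80
exp(−rT) = exp(−0.043·0.25) = 0.9893
C = 360·N(0.98) − 310·0.9893·N(0.80) = 360·0.8365 − 310·0.9893·0.7881 = 301.1400 − 241.6969 = 59.4431

£59.44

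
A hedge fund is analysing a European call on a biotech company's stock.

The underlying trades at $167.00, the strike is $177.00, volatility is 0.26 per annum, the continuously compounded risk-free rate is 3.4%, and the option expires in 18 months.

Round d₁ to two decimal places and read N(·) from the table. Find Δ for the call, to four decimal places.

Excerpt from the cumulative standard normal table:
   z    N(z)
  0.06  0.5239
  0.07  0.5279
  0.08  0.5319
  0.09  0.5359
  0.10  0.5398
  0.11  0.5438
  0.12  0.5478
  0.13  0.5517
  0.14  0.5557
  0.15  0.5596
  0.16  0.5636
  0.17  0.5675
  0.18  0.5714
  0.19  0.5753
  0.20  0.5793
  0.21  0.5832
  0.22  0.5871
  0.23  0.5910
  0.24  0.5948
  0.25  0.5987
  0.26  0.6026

σ√T = 0.26 × 1.2247 = 0.3184
d₁ = [ln(167/177) + (0.034 + 0.26²/2)·1.5] / 0.3184 = [-0.0582 + 0.1017] / 0.3184 = 0.1367 → 0.14
N(d₁) = N(0.14) = 0.5557
Δ_call = N(d₁) = 0.5557

0.5557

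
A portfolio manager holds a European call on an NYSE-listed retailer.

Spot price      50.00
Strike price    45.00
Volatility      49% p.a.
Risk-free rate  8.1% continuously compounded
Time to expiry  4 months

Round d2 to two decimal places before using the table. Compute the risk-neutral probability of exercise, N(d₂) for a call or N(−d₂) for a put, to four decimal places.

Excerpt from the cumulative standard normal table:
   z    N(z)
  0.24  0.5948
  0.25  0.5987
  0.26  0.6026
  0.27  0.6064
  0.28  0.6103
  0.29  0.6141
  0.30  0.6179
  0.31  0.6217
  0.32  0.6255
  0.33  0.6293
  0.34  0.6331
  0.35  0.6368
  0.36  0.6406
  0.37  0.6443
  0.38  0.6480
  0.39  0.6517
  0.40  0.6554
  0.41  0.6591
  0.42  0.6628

0.6293

σ√T = 0.49 × 0.5774 = 0.2829
d₁ = [ln(50/45) + (0.081 + ½·0.49²)·0.3333] / (σ√T) = (0.1054 + 0.0670) / 0.2829 = 0.6093 ≈ 0.61
d₂ = 0.6093 − 0.2829 = 0.3264 ≈ 0.33
Risk-neutral Pr[S_T > K] = N(d₂) = N(0.33) = 0.6293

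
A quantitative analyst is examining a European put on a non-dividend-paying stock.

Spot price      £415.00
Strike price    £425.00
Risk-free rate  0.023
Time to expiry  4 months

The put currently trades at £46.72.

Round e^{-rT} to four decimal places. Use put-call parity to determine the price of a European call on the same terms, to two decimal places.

e^(−rT) = e^(−0.023·0.3333) = 0.9924
Put-call parity: C − P = S − K·e^(−rT) = 415 − 425·0.9924 = 415 − 421.7700 = -6.7700
C = P + (C − P) = 46.72 + (-6.7700) = 39.9500

£39.95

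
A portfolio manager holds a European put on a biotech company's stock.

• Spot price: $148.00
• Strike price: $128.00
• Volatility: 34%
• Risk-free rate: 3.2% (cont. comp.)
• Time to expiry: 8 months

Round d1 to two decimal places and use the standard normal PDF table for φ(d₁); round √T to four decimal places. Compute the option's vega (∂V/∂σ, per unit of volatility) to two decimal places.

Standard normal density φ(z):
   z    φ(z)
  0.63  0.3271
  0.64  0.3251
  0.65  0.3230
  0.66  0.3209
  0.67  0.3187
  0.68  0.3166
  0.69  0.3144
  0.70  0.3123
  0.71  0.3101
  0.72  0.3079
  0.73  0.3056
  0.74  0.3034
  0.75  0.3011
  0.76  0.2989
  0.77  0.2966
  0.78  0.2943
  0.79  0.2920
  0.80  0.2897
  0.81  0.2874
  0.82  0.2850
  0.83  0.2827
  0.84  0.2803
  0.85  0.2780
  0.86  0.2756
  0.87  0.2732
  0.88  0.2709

σ√T = 0.34·√0.6667 = 0.2776
ln(S/K) + (r + σ²/2)T = ln(148/128) + (0.032 + 0.34²/2)·0.6667 = 0.1452 + 0.0599 = 0.2050
d₁ = 0.2050 / 0.2776 = 0.7386 ⇒ 0.74
√T = √0.6667 = 0.8165
φ(d₁) = φ(0.74) = 0.3034
vega = S·φ(d₁)·√T = 148·0.3034·0.8165 = 36.6635

36.66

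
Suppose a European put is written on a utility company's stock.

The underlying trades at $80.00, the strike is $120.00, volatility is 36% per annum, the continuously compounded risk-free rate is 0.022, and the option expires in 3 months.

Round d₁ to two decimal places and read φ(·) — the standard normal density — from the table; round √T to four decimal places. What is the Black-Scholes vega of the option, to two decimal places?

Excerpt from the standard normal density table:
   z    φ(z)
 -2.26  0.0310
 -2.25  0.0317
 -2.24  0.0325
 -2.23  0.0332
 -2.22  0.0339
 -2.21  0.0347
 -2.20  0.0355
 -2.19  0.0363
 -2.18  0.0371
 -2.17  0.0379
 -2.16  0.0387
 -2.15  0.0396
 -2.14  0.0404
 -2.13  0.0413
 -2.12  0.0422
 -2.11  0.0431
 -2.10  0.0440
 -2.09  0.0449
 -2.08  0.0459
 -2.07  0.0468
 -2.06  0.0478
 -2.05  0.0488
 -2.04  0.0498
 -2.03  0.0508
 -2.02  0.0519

σ√T = 0.36 × 0.5000 = 0.1800
ln(S/K) + (r + σ²/2)T = ln(80/120) + (0.022 + 0.36²/2)·0.25 = -0.4055 + 0.0217 = -0.3838
d₁ = -0.3838 / 0.1800 = -2.1320 → -2.13
√T = √0.25 = 0.5000
φ(d₁) = φ(-2.13) = 0.0413
vega = S·φ(d₁)·√T = 80·0.0413·0.5000 = 1.6520

1.65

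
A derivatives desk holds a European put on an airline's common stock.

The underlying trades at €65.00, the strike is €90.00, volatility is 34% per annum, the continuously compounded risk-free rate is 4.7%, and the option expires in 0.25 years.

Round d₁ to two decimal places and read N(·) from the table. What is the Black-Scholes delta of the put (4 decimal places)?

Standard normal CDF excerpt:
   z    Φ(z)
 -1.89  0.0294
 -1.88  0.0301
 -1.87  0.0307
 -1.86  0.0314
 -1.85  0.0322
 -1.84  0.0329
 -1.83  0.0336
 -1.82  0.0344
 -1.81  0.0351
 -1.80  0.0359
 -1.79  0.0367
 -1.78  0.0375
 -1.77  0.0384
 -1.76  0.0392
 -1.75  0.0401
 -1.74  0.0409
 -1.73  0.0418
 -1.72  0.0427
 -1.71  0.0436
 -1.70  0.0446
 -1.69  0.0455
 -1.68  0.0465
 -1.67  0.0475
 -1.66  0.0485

-0.9608

σ√T = 0.34·√0.25 = 0.1700
d₁ = [ln(65/90) + (0.047 + 0.34²/2)·0.25] / 0.1700 = [-0.3254 + 0.0262] / 0.1700 = -1.7601 → -1.76
N(d₁) = N(-1.76) = 0.0392
Δ_put = N(d₁) − 1 = 0.0392 − 1 = -0.9608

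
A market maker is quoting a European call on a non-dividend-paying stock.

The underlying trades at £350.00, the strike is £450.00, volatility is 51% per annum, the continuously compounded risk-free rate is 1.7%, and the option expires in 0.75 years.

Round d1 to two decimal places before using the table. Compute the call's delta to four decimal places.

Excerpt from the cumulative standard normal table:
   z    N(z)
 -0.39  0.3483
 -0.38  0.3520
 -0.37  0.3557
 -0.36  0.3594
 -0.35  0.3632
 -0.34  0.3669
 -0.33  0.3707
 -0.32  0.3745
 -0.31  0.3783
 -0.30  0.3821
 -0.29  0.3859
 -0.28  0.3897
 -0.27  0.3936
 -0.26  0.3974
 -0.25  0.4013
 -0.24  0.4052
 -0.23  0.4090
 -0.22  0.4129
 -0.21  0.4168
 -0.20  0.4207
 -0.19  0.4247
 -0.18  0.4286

σ√T = 0.51·√0.75 = 0.4417
d₁ = [ln(350/450) + (0.017 + 0.51²/2)·0.75] / 0.4417 = [-0.2513 + 0.1103] / 0.4417 = -0.3193 ≈ -0.32
N(d₁) = N(-0.32) = 0.3745
Δ_call = N(d₁) = 0.3745

0.3745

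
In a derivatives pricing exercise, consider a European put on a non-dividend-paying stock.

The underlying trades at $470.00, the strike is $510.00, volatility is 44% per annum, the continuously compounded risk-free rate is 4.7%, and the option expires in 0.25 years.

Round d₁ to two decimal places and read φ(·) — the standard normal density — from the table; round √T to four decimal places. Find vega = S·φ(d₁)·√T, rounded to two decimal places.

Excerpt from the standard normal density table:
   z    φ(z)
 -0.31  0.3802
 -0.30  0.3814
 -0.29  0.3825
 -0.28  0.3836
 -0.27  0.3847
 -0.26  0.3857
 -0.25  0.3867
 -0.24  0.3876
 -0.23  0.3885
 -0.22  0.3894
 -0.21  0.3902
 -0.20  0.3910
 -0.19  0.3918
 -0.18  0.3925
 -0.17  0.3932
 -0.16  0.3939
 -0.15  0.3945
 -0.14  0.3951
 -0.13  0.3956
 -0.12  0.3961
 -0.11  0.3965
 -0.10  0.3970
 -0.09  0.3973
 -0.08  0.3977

T = 0.25;  σ√T = 0.2200
d₁ = [ln(470/510) + (0.047 + 0.44²/2)·0.25] / 0.2200 = [-0.0817 + 0.0359] / 0.2200 = -0.2079 ≈ -0.21
√T = √0.25 = 0.5000
φ(d₁) = φ(-0.21) = 0.3902
vega = S·φ(d₁)·√T = 470·0.3902·0.5000 = 91.6970

91.70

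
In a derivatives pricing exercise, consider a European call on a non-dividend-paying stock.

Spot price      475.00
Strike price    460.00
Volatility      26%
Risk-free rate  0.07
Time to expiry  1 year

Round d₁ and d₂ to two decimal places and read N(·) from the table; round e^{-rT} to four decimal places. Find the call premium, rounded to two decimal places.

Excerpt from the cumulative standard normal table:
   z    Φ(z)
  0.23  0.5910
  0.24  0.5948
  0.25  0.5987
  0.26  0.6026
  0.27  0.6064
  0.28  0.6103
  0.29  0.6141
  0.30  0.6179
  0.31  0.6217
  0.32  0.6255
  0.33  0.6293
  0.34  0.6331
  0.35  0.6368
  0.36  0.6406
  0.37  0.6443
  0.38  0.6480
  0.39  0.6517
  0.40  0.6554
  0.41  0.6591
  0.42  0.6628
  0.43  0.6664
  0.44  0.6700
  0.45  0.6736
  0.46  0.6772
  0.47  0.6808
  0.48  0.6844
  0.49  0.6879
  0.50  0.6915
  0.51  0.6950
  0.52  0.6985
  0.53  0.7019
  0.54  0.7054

σ√T = 0.26 × 1.0000 = 0.2600
d₁ = [ln(475/460) + (0.07 + 0.26²/2)·1] / 0.2600 = [0.0321 + 0.1038] / 0.2600 = 0.5226 which rounds to 0.52
d₂ = d₁ − σ√T = 0.5226 − 0.2600 = 0.2626 which rounds to 0.26
exp(−rT) = exp(−0.07·1) = 0.9324
N(d₁) = N(0.52) = 0.6985;  N(d₂) = N(0.26) = 0.6026
C = 475·0.6985 − 460·0.9324·0.6026 = 331.7875 − 258.4576 = 73.3299

73.33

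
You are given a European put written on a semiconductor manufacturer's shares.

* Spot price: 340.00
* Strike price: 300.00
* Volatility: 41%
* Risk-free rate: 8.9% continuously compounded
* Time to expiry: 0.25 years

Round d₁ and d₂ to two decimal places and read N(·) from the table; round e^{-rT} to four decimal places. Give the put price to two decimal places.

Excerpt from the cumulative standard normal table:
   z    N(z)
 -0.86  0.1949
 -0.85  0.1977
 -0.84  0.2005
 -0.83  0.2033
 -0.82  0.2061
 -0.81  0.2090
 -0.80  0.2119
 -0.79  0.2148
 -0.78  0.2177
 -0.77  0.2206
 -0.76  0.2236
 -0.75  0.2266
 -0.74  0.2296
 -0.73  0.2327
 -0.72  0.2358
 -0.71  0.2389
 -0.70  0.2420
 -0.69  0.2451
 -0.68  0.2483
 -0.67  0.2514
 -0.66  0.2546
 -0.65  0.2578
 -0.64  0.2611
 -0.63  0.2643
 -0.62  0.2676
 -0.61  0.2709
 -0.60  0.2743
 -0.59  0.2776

8.44

σ√T = 0.41 × 0.5000 = 0.2050
d₁ = [ln(340/300) + (0.089 + 0.41²/2)·0.25] / 0.2050 = [0.1252 + 0.0433] / 0.2050 = 0.8216 which rounds to 0.82
d₂ = d₁ − σ√T = 0.8216 − 0.2050 = 0.6166 which rounds to 0.62
exp(−rT) = exp(−0.089·0.25) = 0.9780
N(−d₂) = N(-0.62) = 0.2676;  N(−d₁) = N(-0.82) = 0.2061
P = 300·0.9780·0.2676 − 340·0.2061 = 78.5138 − 70.0740 = 8.4398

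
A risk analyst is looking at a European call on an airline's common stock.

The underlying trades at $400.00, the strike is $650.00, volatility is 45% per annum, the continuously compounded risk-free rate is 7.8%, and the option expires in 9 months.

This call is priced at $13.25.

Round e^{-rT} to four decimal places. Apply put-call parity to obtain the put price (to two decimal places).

$226.33

exp(−rT) = exp(−0.078·0.75) = 0.9432
Put-call parity: C − P = S − K·e^(−rT) = 400 − 650·0.9432 = 400 − 613.0800 = -213.0800
P = C − (C − P) = 13.25 − (-213.0800) = 226.3300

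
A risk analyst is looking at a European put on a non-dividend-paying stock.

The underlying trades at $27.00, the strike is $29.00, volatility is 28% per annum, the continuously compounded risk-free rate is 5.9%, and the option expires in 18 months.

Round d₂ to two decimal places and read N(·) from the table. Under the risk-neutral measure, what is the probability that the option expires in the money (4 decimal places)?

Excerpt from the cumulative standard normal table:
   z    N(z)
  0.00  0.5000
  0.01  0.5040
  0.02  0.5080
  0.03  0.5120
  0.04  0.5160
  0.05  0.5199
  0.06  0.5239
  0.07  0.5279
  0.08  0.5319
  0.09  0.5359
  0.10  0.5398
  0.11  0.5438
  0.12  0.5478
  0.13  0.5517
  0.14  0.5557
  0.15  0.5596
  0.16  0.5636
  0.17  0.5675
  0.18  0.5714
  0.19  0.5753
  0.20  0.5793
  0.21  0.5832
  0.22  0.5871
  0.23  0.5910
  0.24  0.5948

0.5478

T = 1.5;  σ√T = 0.3429
d₁ = [ln(27/29) + (0.059 + 0.28²/2)·1.5] / 0.3429 = [-0.0715 + 0.1473] / 0.3429 = 0.2212 ⇒ 0.22
d₂ = d₁ − σ√T = 0.2212 − 0.3429 = -0.1218 ⇒ -0.12
Risk-neutral Pr[S_T < K] = N(−d₂) = N(0.12) = 0.5478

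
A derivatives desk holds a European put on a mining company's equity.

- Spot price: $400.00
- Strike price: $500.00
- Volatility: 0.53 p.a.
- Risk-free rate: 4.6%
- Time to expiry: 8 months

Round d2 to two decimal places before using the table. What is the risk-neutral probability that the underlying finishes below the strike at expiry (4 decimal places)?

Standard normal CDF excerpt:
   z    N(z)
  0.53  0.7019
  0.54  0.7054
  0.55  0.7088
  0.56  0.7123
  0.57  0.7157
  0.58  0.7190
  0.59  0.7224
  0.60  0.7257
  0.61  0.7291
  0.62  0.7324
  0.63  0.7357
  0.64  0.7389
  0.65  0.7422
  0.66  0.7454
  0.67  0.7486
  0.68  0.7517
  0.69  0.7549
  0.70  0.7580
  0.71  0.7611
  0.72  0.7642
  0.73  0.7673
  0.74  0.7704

0.7454

T = 0.6667;  σ√T = 0.4327
ln(S/K) + (r + σ²/2)T = ln(400/500) + (0.046 + 0.53²/2)·0.6667 = -0.2231 + 0.1243 = -0.0988
d₁ = -0.0988 / 0.4327 = -0.2284 ⇒ -0.23
d₂ = d₁ − σ√T = -0.2284 − 0.4327 = -0.6612 ⇒ -0.66
Risk-neutral Pr[S_T < K] = N(−d₂) = N(0.66) = 0.7454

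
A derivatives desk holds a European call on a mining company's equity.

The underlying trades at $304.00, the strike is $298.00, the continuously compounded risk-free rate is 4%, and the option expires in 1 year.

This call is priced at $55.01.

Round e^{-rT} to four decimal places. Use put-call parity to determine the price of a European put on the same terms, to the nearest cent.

e^(−rT) = e^(−0.04·1) = 0.9608
Put-call parity: C − P = S − K·e^(−rT) = 304 − 298·0.9608 = 304 − 286.3184 = 17.6816
P = C − (C − P) = 55.01 − (17.6816) = 37.3284

$37.33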